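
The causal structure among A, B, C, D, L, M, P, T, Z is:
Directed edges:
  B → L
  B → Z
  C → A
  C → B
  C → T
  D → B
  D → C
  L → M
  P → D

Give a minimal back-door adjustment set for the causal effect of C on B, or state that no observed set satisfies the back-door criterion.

desc(C)\{C}={A,B,L,M,T,Z}; candidates ⊆ {D,P}.
size 0: {}; under {} C still reaches {B,D,L,M,P,Z} ∋ B.
{D}: C⊥B given {D} in G with C→· removed — back-door holds.

C→B: minimal back-door set {D}.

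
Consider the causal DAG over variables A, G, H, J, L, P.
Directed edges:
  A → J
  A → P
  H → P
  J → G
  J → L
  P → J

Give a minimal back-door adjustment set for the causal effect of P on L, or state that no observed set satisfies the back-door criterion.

P→L: minimal back-door set {A}.

desc(P)\{P}={G,J,L}; candidates ⊆ {A,H}.
size 0: {}; under {} P still reaches {A,G,H,J,L} ∋ L.
{A}: P⊥L given {A} in G with P→· removed — back-door holds.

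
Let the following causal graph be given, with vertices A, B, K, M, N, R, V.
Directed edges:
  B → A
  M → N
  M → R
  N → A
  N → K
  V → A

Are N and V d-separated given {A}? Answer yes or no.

No — N and V are d-connected given {A}.

Bayes-Ball from N | {A} reaches {B,K,M,R,V}.
V ∈ reach(N|{A}) ⇒ N ⊥̸ V | {A}.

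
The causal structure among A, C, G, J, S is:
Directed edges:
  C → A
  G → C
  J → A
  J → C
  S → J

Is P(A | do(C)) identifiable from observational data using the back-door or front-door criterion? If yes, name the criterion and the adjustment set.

P(A|do(C)): backdoor, adjust for {J}.

desc(C)\{C}={A}; candidates ⊆ {G,J,S}.
size 0: {}; under {} C still reaches {A,G,J,S} ∋ A.
{J}: C⊥A given {J} in G with C→· removed — back-door holds.
P(A|do(C)) = Σ_{J} P(A|C,J)·P(J).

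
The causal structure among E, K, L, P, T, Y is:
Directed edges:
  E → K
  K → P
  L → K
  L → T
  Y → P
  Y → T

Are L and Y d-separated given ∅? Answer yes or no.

Bayes-Ball from L | ∅ reaches {K,P,T}.
Y ∉ reach(L|∅) ⇒ L ⊥ Y | ∅.

Yes — L ⊥ Y | ∅.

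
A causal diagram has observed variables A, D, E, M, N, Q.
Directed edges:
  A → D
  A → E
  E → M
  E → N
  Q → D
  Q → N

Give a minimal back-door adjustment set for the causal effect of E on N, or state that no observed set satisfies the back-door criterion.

desc(E)\{E}={M,N}; candidates ⊆ {A,D,Q}.
∅: E⊥N given ∅ in G with E→· removed — back-door holds.

E→N: minimal back-door set ∅.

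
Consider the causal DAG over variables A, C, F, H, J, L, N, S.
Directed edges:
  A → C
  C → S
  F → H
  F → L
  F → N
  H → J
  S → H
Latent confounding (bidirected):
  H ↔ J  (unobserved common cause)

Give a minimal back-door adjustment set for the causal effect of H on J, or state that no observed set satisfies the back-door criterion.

H→J: no observed back-door set.

desc(H)\{H}={J}; candidates ⊆ {A,C,F,L,N,S}.
H↔J: latent back-door arc(s) into H.
size 0: {}; under {} H still reaches {A,C,F,J,L,N,S} ∋ J.
size 1: {A}, {C}, {F} …(+3); under {A} H still reaches {C,F,J,L,N,S} ∋ J.
size 2: {A,C}, {A,F}, {A,L} …(+12); under {A,C} H still reaches {F,J,L,N,S} ∋ J.
H↔J cannot be blocked by any observed set — no back-door set.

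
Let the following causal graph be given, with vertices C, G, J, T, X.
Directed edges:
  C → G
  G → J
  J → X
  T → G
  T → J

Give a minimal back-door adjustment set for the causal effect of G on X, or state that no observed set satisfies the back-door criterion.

desc(G)\{G}={J,X}; candidates ⊆ {C,T}.
size 0: {}; under {} G still reaches {C,J,T,X} ∋ X.
{T}: G⊥X given {T} in G with G→· removed — back-door holds.

G→X: minimal back-door set {T}.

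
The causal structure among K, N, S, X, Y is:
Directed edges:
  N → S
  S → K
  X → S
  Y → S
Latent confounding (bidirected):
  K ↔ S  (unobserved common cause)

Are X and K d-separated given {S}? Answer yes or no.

Bayes-Ball from X | {S} reaches {K,N,Y}.
K ∈ reach(X|{S}) ⇒ X ⊥̸ K | {S}.

No — X and K are d-connected given {S}.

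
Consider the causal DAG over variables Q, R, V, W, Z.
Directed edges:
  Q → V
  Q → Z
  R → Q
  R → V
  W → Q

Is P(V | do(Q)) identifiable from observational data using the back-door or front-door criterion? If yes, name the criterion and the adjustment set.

P(V|do(Q)): backdoor, adjust for {R}.

desc(Q)\{Q}={V,Z}; candidates ⊆ {R,W}.
size 0: {}; under {} Q still reaches {R,V,W} ∋ V.
{R}: Q⊥V given {R} in G with Q→· removed — back-door holds.
P(V|do(Q)) = Σ_{R} P(V|Q,R)·P(R).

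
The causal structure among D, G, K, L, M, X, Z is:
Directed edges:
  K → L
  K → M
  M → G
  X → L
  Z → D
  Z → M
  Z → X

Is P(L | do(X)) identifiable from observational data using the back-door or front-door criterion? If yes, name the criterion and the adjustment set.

P(L|do(X)): backdoor, adjust for ∅.

desc(X)\{X}={L}; candidates ⊆ {D,G,K,M,Z}.
∅: X⊥L given ∅ in G with X→· removed — back-door holds.
P(L|do(X)) = P(L|X) — no adjustment needed.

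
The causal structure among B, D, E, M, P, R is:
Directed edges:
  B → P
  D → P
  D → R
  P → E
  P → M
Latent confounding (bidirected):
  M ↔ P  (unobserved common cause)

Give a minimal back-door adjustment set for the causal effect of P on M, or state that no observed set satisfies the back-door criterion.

P→M: no observed back-door set.

desc(P)\{P}={E,M}; candidates ⊆ {B,D,R}.
P↔M: latent back-door arc(s) into P.
size 0: {}; under {} P still reaches {B,D,M,R} ∋ M.
size 1: {B}, {D}, {R}; under {B} P still reaches {D,M,R} ∋ M.
size 2: {B,D}, {B,R}, {D,R}; under {B,D} P still reaches {M} ∋ M.
P↔M cannot be blocked by any observed set — no back-door set.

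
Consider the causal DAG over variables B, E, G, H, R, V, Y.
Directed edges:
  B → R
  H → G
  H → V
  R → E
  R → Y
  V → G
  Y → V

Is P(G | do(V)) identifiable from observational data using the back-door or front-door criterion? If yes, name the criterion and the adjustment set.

P(G|do(V)): backdoor, adjust for {H}.

desc(V)\{V}={G}; candidates ⊆ {B,E,H,R,Y}.
size 0: {}; under {} V still reaches {B,E,G,H,R,Y} ∋ G.
{H}: V⊥G given {H} in G with V→· removed — back-door holds.
P(G|do(V)) = Σ_{H} P(G|V,H)·P(H).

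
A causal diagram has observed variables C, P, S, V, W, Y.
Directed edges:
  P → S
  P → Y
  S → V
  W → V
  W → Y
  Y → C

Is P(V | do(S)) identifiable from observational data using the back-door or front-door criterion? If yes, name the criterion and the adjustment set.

desc(S)\{S}={V}; candidates ⊆ {C,P,W,Y}.
∅: S⊥V given ∅ in G with S→· removed — back-door holds.
P(V|do(S)) = P(V|S) — no adjustment needed.

P(V|do(S)): backdoor, adjust for ∅.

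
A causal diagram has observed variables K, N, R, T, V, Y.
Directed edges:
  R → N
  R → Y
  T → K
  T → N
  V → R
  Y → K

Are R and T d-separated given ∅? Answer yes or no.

Bayes-Ball from R | ∅ reaches {K,N,V,Y}.
T ∉ reach(R|∅) ⇒ R ⊥ T | ∅.

Yes — R ⊥ T | ∅.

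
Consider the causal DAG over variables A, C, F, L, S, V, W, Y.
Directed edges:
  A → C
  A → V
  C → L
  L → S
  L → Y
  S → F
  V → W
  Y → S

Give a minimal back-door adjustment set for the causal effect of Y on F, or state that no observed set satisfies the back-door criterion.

Y→F: minimal back-door set {L}.

desc(Y)\{Y}={F,S}; candidates ⊆ {A,C,L,V,W}.
size 0: {}; under {} Y still reaches {A,C,F,L,S,V,W} ∋ F.
{L}: Y⊥F given {L} in G with Y→· removed — back-door holds.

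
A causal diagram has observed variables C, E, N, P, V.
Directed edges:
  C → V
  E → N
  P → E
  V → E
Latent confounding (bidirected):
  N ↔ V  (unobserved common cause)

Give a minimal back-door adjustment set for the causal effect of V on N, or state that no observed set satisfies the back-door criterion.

desc(V)\{V}={E,N}; candidates ⊆ {C,P}.
V↔N: latent back-door arc(s) into V.
size 0: {}; under {} V still reaches {C,N} ∋ N.
size 1: {C}, {P}; under {C} V still reaches {N} ∋ N.
size 2: {C,P}; under {C,P} V still reaches {N} ∋ N.
V↔N cannot be blocked by any observed set — no back-door set.

V→N: no observed back-door set.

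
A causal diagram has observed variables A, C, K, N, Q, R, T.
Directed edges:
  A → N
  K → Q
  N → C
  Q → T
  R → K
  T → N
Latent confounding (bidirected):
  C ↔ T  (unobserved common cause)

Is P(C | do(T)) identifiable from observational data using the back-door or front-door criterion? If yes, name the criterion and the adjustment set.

P(C|do(T)): frontdoor, adjust for {N}.

desc(T)\{T}={C,N}; candidates ⊆ {A,K,Q,R}.
T↔C: latent back-door arc(s) into T.
size 0: {}; under {} T still reaches {C,K,Q,R} ∋ C.
size 1: {A}, {K}, {Q} …(+1); under {A} T still reaches {C,K,Q,R} ∋ C.
size 2: {A,K}, {A,Q}, {A,R} …(+3); under {A,K} T still reaches {C,Q} ∋ C.
T↔C cannot be blocked by any observed set — no back-door set.
{N}: (i) intercepts every directed T→C path; (ii) no back-door T→{N}; (iii) {T} blocks every back-door {N}→C. Front-door holds.
P(C|do(T)) = Σ_{N} P(N|T) Σ_{T'} P(C|N,T')P(T').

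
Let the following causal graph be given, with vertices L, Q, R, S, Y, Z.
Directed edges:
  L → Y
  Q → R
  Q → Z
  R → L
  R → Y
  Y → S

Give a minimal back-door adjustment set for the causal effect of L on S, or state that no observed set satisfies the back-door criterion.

L→S: minimal back-door set {R}.

desc(L)\{L}={S,Y}; candidates ⊆ {Q,R,Z}.
size 0: {}; under {} L still reaches {Q,R,S,Y,Z} ∋ S.
{R}: L⊥S given {R} in G with L→· removed — back-door holds.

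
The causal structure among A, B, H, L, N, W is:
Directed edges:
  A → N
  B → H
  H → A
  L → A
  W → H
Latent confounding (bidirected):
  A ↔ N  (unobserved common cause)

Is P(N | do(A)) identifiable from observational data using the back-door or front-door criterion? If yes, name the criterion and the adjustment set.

P(N|do(A)): not identifiable (no BD/FD set).

desc(A)\{A}={N}; candidates ⊆ {B,H,L,W}.
A↔N: latent back-door arc(s) into A.
size 0: {}; under {} A still reaches {B,H,L,N,W} ∋ N.
size 1: {B}, {H}, {L} …(+1); under {B} A still reaches {H,L,N,W} ∋ N.
size 2: {B,H}, {B,L}, {B,W} …(+3); under {B,H} A still reaches {L,N} ∋ N.
A↔N cannot be blocked by any observed set — no back-door set.
No mediator lies on a directed A→…→N path.
Neither criterion identifies P(N|do(A)) in this graph.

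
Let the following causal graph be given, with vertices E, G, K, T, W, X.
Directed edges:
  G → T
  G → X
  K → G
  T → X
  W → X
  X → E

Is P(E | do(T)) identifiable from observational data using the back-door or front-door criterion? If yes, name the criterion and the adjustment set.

desc(T)\{T}={E,X}; candidates ⊆ {G,K,W}.
size 0: {}; under {} T still reaches {E,G,K,X} ∋ E.
{G}: T⊥E given {G} in G with T→· removed — back-door holds.
P(E|do(T)) = Σ_{G} P(E|T,G)·P(G).

P(E|do(T)): backdoor, adjust for {G}.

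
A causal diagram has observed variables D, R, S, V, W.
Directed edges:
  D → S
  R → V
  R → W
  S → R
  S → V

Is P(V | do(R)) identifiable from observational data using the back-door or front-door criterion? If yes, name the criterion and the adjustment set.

desc(R)\{R}={V,W}; candidates ⊆ {D,S}.
size 0: {}; under {} R still reaches {D,S,V} ∋ V.
{S}: R⊥V given {S} in G with R→· removed — back-door holds.
P(V|do(R)) = Σ_{S} P(V|R,S)·P(S).

P(V|do(R)): backdoor, adjust for {S}.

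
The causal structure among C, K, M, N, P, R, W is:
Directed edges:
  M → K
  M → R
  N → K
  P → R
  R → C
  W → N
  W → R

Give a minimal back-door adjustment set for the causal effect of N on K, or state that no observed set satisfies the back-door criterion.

desc(N)\{N}={K}; candidates ⊆ {C,M,P,R,W}.
∅: N⊥K given ∅ in G with N→· removed — back-door holds.

N→K: minimal back-door set ∅.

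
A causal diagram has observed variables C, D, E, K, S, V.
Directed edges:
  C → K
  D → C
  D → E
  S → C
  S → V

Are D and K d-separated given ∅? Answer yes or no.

No — D and K are d-connected given ∅.

Bayes-Ball from D | ∅ reaches {C,E,K}.
K ∈ reach(D|∅) ⇒ D ⊥̸ K | ∅.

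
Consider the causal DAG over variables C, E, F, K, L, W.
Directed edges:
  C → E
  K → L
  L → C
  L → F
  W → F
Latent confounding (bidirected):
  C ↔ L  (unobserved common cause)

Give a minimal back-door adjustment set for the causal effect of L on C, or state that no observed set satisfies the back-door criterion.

desc(L)\{L}={C,E,F}; candidates ⊆ {K,W}.
L↔C: latent back-door arc(s) into L.
size 0: {}; under {} L still reaches {C,E,K} ∋ C.
size 1: {K}, {W}; under {K} L still reaches {C,E} ∋ C.
size 2: {K,W}; under {K,W} L still reaches {C,E} ∋ C.
L↔C cannot be blocked by any observed set — no back-door set.

L→C: no observed back-door set.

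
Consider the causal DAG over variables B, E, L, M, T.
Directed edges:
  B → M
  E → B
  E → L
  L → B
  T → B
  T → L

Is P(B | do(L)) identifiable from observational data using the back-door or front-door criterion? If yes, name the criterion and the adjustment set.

desc(L)\{L}={B,M}; candidates ⊆ {E,T}.
size 0: {}; under {} L still reaches {B,E,M,T} ∋ B.
size 1: {E}, {T}; under {E} L still reaches {B,M,T} ∋ B.
{E,T}: L⊥B given {E,T} in G with L→· removed — back-door holds.
P(B|do(L)) = Σ_{E,T} P(B|L,E,T)·P(E,T).

P(B|do(L)): backdoor, adjust for {E, T}.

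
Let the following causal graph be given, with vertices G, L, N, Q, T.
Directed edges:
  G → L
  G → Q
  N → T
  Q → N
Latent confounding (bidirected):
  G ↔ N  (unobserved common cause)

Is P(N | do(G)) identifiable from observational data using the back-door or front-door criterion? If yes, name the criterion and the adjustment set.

desc(G)\{G}={L,N,Q,T}; candidates ⊆ {—}.
G↔N: latent back-door arc(s) into G.
size 0: {}; under {} G still reaches {N,T} ∋ N.
G↔N cannot be blocked by any observed set — no back-door set.
{Q}: (i) intercepts every directed G→N path; (ii) no back-door G→{Q}; (iii) {G} blocks every back-door {Q}→N. Front-door holds.
P(N|do(G)) = Σ_{Q} P(Q|G) Σ_{G'} P(N|Q,G')P(G').

P(N|do(G)): frontdoor, adjust for {Q}.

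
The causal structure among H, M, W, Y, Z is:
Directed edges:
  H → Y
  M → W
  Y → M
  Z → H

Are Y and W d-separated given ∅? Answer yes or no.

No — Y and W are d-connected given ∅.

Bayes-Ball from Y | ∅ reaches {H,M,W,Z}.
W ∈ reach(Y|∅) ⇒ Y ⊥̸ W | ∅.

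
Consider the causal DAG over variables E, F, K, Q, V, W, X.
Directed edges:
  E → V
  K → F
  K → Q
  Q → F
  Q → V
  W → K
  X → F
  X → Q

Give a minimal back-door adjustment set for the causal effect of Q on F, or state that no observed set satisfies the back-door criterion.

Q→F: minimal back-door set {K, X}.

desc(Q)\{Q}={F,V}; candidates ⊆ {E,K,W,X}.
size 0: {}; under {} Q still reaches {F,K,W,X} ∋ F.
size 1: {E}, {K}, {W} …(+1); under {E} Q still reaches {F,K,W,X} ∋ F.
{K,X}: Q⊥F given {K,X} in G with Q→· removed — back-door holds.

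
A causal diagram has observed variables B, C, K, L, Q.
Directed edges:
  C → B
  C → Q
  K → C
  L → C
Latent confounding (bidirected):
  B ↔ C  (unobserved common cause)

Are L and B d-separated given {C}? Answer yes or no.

Bayes-Ball from L | {C} reaches {B,K}.
B ∈ reach(L|{C}) ⇒ L ⊥̸ B | {C}.

No — L and B are d-connected given {C}.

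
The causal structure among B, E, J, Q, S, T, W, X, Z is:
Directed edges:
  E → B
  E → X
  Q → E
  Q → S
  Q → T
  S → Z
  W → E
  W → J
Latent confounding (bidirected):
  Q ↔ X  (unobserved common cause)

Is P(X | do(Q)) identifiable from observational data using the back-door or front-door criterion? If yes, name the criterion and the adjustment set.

P(X|do(Q)): frontdoor, adjust for {E}.

desc(Q)\{Q}={B,E,S,T,X,Z}; candidates ⊆ {J,W}.
Q↔X: latent back-door arc(s) into Q.
size 0: {}; under {} Q still reaches {X} ∋ X.
size 1: {J}, {W}; under {J} Q still reaches {X} ∋ X.
size 2: {J,W}; under {J,W} Q still reaches {X} ∋ X.
Q↔X cannot be blocked by any observed set — no back-door set.
{E}: (i) intercepts every directed Q→X path; (ii) no back-door Q→{E}; (iii) {Q} blocks every back-door {E}→X. Front-door holds.
P(X|do(Q)) = Σ_{E} P(E|Q) Σ_{Q'} P(X|E,Q')P(Q').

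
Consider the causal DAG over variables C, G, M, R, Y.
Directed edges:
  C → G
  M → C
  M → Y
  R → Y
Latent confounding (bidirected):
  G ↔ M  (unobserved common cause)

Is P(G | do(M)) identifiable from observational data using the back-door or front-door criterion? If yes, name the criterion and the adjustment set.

P(G|do(M)): frontdoor, adjust for {C}.

desc(M)\{M}={C,G,Y}; candidates ⊆ {R}.
M↔G: latent back-door arc(s) into M.
size 0: {}; under {} M still reaches {G} ∋ G.
size 1: {R}; under {R} M still reaches {G} ∋ G.
M↔G cannot be blocked by any observed set — no back-door set.
{C}: (i) intercepts every directed M→G path; (ii) no back-door M→{C}; (iii) {M} blocks every back-door {C}→G. Front-door holds.
P(G|do(M)) = Σ_{C} P(C|M) Σ_{M'} P(G|C,M')P(M').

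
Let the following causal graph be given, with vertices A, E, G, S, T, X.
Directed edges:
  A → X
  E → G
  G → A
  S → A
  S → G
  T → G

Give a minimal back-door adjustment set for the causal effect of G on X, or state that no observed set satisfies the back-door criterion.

desc(G)\{G}={A,X}; candidates ⊆ {E,S,T}.
size 0: {}; under {} G still reaches {A,E,S,T,X} ∋ X.
{S}: G⊥X given {S} in G with G→· removed — back-door holds.

G→X: minimal back-door set {S}.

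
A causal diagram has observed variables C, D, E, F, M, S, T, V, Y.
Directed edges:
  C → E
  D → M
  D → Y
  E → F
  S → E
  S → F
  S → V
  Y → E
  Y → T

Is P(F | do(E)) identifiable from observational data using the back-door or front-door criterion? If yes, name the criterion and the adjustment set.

desc(E)\{E}={F}; candidates ⊆ {C,D,M,S,T,V,Y}.
size 0: {}; under {} E still reaches {C,D,F,M,S,T,V,Y} ∋ F.
{S}: E⊥F given {S} in G with E→· removed — back-door holds.
P(F|do(E)) = Σ_{S} P(F|E,S)·P(S).

P(F|do(E)): backdoor, adjust for {S}.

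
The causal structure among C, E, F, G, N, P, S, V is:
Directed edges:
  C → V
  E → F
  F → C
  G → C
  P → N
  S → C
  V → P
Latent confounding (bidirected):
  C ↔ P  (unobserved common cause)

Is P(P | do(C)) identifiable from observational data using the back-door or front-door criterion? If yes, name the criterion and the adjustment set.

P(P|do(C)): frontdoor, adjust for {V}.

desc(C)\{C}={N,P,V}; candidates ⊆ {E,F,G,S}.
C↔P: latent back-door arc(s) into C.
size 0: {}; under {} C still reaches {E,F,G,N,P,S} ∋ P.
size 1: {E}, {F}, {G} …(+1); under {E} C still reaches {F,G,N,P,S} ∋ P.
size 2: {E,F}, {E,G}, {E,S} …(+3); under {E,F} C still reaches {G,N,P,S} ∋ P.
C↔P cannot be blocked by any observed set — no back-door set.
{V}: (i) intercepts every directed C→P path; (ii) no back-door C→{V}; (iii) {C} blocks every back-door {V}→P. Front-door holds.
P(P|do(C)) = Σ_{V} P(V|C) Σ_{C'} P(P|V,C')P(C').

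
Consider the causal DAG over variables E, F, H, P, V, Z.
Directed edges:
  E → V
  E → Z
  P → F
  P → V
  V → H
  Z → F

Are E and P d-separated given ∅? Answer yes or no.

Bayes-Ball from E | ∅ reaches {F,H,V,Z}.
P ∉ reach(E|∅) ⇒ E ⊥ P | ∅.

Yes — E ⊥ P | ∅.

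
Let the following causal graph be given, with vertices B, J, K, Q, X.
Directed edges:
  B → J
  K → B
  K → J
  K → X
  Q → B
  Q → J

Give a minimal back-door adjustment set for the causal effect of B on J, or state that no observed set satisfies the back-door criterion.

desc(B)\{B}={J}; candidates ⊆ {K,Q,X}.
size 0: {}; under {} B still reaches {J,K,Q,X} ∋ J.
size 1: {K}, {Q}, {X}; under {K} B still reaches {J,Q} ∋ J.
{K,Q}: B⊥J given {K,Q} in G with B→· removed — back-door holds.

B→J: minimal back-door set {K, Q}.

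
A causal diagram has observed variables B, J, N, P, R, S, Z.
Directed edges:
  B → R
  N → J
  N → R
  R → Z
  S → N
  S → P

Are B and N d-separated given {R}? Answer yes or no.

No — B and N are d-connected given {R}.

Bayes-Ball from B | {R} reaches {J,N,P,S}.
N ∈ reach(B|{R}) ⇒ B ⊥̸ N | {R}.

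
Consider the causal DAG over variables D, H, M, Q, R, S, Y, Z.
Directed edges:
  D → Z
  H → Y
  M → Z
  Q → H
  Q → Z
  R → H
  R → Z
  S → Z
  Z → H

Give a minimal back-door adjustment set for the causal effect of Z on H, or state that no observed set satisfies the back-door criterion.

Z→H: minimal back-door set {Q, R}.

desc(Z)\{Z}={H,Y}; candidates ⊆ {D,M,Q,R,S}.
size 0: {}; under {} Z still reaches {D,H,M,Q,R,S,Y} ∋ H.
size 1: {D}, {M}, {Q} …(+2); under {D} Z still reaches {H,M,Q,R,S,Y} ∋ H.
{Q,R}: Z⊥H given {Q,R} in G with Z→· removed — back-door holds.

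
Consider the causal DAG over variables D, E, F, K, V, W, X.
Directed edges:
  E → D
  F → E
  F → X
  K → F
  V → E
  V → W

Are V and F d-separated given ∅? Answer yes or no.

Yes — V ⊥ F | ∅.

Bayes-Ball from V | ∅ reaches {D,E,W}.
F ∉ reach(V|∅) ⇒ V ⊥ F | ∅.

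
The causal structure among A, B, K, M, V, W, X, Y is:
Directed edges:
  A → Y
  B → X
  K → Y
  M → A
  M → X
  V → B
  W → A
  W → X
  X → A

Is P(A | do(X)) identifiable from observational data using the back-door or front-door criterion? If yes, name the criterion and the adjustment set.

desc(X)\{X}={A,Y}; candidates ⊆ {B,K,M,V,W}.
size 0: {}; under {} X still reaches {A,B,M,V,W,Y} ∋ A.
size 1: {B}, {K}, {M} …(+2); under {B} X still reaches {A,M,W,Y} ∋ A.
{M,W}: X⊥A given {M,W} in G with X→· removed — back-door holds.
P(A|do(X)) = Σ_{M,W} P(A|X,M,W)·P(M,W).

P(A|do(X)): backdoor, adjust for {M, W}.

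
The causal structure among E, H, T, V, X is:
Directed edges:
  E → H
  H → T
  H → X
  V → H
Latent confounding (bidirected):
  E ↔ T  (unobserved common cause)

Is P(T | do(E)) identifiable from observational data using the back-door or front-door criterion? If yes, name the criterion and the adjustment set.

P(T|do(E)): frontdoor, adjust for {H}.

desc(E)\{E}={H,T,X}; candidates ⊆ {V}.
E↔T: latent back-door arc(s) into E.
size 0: {}; under {} E still reaches {T} ∋ T.
size 1: {V}; under {V} E still reaches {T} ∋ T.
E↔T cannot be blocked by any observed set — no back-door set.
{H}: (i) intercepts every directed E→T path; (ii) no back-door E→{H}; (iii) {E} blocks every back-door {H}→T. Front-door holds.
P(T|do(E)) = Σ_{H} P(H|E) Σ_{E'} P(T|H,E')P(E').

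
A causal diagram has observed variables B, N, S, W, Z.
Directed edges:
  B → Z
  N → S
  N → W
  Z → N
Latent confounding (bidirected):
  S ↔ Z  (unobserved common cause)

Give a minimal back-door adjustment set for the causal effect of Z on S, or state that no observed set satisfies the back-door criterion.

Z→S: no observed back-door set.

desc(Z)\{Z}={N,S,W}; candidates ⊆ {B}.
Z↔S: latent back-door arc(s) into Z.
size 0: {}; under {} Z still reaches {B,S} ∋ S.
size 1: {B}; under {B} Z still reaches {S} ∋ S.
Z↔S cannot be blocked by any observed set — no back-door set.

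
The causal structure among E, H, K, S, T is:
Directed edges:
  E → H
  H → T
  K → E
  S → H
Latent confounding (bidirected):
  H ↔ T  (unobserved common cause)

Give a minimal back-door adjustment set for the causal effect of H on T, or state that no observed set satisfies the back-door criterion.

desc(H)\{H}={T}; candidates ⊆ {E,K,S}.
H↔T: latent back-door arc(s) into H.
size 0: {}; under {} H still reaches {E,K,S,T} ∋ T.
size 1: {E}, {K}, {S}; under {E} H still reaches {S,T} ∋ T.
size 2: {E,K}, {E,S}, {K,S}; under {E,K} H still reaches {S,T} ∋ T.
H↔T cannot be blocked by any observed set — no back-door set.

H→T: no observed back-door set.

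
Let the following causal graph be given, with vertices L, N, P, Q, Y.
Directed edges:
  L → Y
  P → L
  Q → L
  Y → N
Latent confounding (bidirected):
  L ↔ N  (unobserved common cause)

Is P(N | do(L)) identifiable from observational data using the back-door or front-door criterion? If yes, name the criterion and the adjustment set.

desc(L)\{L}={N,Y}; candidates ⊆ {P,Q}.
L↔N: latent back-door arc(s) into L.
size 0: {}; under {} L still reaches {N,P,Q} ∋ N.
size 1: {P}, {Q}; under {P} L still reaches {N,Q} ∋ N.
size 2: {P,Q}; under {P,Q} L still reaches {N} ∋ N.
L↔N cannot be blocked by any observed set — no back-door set.
{Y}: (i) intercepts every directed L→N path; (ii) no back-door L→{Y}; (iii) {L} blocks every back-door {Y}→N. Front-door holds.
P(N|do(L)) = Σ_{Y} P(Y|L) Σ_{L'} P(N|Y,L')P(L').

P(N|do(L)): frontdoor, adjust for {Y}.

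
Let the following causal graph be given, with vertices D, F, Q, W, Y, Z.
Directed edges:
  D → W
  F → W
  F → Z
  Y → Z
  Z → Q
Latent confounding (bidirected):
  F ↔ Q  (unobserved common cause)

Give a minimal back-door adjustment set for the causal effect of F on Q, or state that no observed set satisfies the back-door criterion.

desc(F)\{F}={Q,W,Z}; candidates ⊆ {D,Y}.
F↔Q: latent back-door arc(s) into F.
size 0: {}; under {} F still reaches {Q} ∋ Q.
size 1: {D}, {Y}; under {D} F still reaches {Q} ∋ Q.
size 2: {D,Y}; under {D,Y} F still reaches {Q} ∋ Q.
F↔Q cannot be blocked by any observed set — no back-door set.

F→Q: no observed back-door set.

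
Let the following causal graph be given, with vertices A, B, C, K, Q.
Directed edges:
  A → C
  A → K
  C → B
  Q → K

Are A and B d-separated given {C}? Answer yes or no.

Bayes-Ball from A | {C} reaches {K}.
B ∉ reach(A|{C}) ⇒ A ⊥ B | {C}.

Yes — A ⊥ B | {C}.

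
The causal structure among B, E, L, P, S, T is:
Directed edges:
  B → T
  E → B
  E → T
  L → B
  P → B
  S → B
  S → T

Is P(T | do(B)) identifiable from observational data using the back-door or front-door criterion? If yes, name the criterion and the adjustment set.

P(T|do(B)): backdoor, adjust for {E, S}.

desc(B)\{B}={T}; candidates ⊆ {E,L,P,S}.
size 0: {}; under {} B still reaches {E,L,P,S,T} ∋ T.
size 1: {E}, {L}, {P} …(+1); under {E} B still reaches {L,P,S,T} ∋ T.
{E,S}: B⊥T given {E,S} in G with B→· removed — back-door holds.
P(T|do(B)) = Σ_{E,S} P(T|B,E,S)·P(E,S).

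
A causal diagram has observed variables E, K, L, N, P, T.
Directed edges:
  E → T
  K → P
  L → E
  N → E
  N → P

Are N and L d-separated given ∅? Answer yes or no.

Yes — N ⊥ L | ∅.

Bayes-Ball from N | ∅ reaches {E,P,T}.
L ∉ reach(N|∅) ⇒ N ⊥ L | ∅.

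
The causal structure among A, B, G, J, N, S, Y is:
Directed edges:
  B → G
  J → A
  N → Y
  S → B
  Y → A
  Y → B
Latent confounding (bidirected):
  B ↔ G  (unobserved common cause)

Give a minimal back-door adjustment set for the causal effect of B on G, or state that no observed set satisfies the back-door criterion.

B→G: no observed back-door set.

desc(B)\{B}={G}; candidates ⊆ {A,J,N,S,Y}.
B↔G: latent back-door arc(s) into B.
size 0: {}; under {} B still reaches {A,G,N,S,Y} ∋ G.
size 1: {A}, {J}, {N} …(+2); under {A} B still reaches {G,J,N,S,Y} ∋ G.
size 2: {A,J}, {A,N}, {A,S} …(+7); under {A,J} B still reaches {G,N,S,Y} ∋ G.
B↔G cannot be blocked by any observed set — no back-door set.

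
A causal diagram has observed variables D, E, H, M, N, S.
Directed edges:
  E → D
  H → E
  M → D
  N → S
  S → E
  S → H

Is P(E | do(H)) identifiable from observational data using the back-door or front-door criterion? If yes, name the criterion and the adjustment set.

desc(H)\{H}={D,E}; candidates ⊆ {M,N,S}.
size 0: {}; under {} H still reaches {D,E,N,S} ∋ E.
{S}: H⊥E given {S} in G with H→· removed — back-door holds.
P(E|do(H)) = Σ_{S} P(E|H,S)·P(S).

P(E|do(H)): backdoor, adjust for {S}.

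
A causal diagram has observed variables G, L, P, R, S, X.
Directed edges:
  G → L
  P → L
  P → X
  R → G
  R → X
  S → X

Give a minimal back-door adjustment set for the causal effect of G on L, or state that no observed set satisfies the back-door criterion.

desc(G)\{G}={L}; candidates ⊆ {P,R,S,X}.
∅: G⊥L given ∅ in G with G→· removed — back-door holds.

G→L: minimal back-door set ∅.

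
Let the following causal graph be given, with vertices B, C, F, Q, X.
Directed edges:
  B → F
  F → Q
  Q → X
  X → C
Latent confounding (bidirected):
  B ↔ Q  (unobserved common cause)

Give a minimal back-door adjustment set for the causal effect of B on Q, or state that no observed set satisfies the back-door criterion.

B→Q: no observed back-door set.

desc(B)\{B}={C,F,Q,X}; candidates ⊆ {—}.
B↔Q: latent back-door arc(s) into B.
size 0: {}; under {} B still reaches {C,Q,X} ∋ Q.
B↔Q cannot be blocked by any observed set — no back-door set.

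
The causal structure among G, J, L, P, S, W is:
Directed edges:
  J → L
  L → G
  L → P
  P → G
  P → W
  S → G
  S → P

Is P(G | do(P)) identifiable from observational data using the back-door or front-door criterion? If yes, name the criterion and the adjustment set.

desc(P)\{P}={G,W}; candidates ⊆ {J,L,S}.
size 0: {}; under {} P still reaches {G,J,L,S} ∋ G.
size 1: {J}, {L}, {S}; under {J} P still reaches {G,L,S} ∋ G.
{L,S}: P⊥G given {L,S} in G with P→· removed — back-door holds.
P(G|do(P)) = Σ_{L,S} P(G|P,L,S)·P(L,S).

P(G|do(P)): backdoor, adjust for {L, S}.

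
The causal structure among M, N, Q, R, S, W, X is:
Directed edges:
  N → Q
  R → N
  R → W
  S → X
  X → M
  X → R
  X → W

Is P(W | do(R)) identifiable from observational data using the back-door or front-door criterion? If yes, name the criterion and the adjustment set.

desc(R)\{R}={N,Q,W}; candidates ⊆ {M,S,X}.
size 0: {}; under {} R still reaches {M,S,W,X} ∋ W.
{X}: R⊥W given {X} in G with R→· removed — back-door holds.
P(W|do(R)) = Σ_{X} P(W|R,X)·P(X).

P(W|do(R)): backdoor, adjust for {X}.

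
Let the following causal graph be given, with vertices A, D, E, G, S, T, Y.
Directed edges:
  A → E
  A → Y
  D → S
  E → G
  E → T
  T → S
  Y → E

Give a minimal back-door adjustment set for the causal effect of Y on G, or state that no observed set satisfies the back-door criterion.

Y→G: minimal back-door set {A}.

desc(Y)\{Y}={E,G,S,T}; candidates ⊆ {A,D}.
size 0: {}; under {} Y still reaches {A,E,G,S,T} ∋ G.
{A}: Y⊥G given {A} in G with Y→· removed — back-door holds.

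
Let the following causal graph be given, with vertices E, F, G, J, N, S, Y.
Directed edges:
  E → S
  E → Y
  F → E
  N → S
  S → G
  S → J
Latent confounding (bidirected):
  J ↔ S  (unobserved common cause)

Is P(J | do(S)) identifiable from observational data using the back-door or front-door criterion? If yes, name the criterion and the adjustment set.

desc(S)\{S}={G,J}; candidates ⊆ {E,F,N,Y}.
S↔J: latent back-door arc(s) into S.
size 0: {}; under {} S still reaches {E,F,J,N,Y} ∋ J.
size 1: {E}, {F}, {N} …(+1); under {E} S still reaches {J,N} ∋ J.
size 2: {E,F}, {E,N}, {E,Y} …(+3); under {E,F} S still reaches {J,N} ∋ J.
S↔J cannot be blocked by any observed set — no back-door set.
No mediator lies on a directed S→…→J path.
Neither criterion identifies P(J|do(S)) in this graph.

P(J|do(S)): not identifiable (no BD/FD set).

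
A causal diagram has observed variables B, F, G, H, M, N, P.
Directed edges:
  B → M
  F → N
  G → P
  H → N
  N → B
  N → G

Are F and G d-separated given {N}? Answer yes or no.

Bayes-Ball from F | {N} reaches {H}.
G ∉ reach(F|{N}) ⇒ F ⊥ G | {N}.

Yes — F ⊥ G | {N}.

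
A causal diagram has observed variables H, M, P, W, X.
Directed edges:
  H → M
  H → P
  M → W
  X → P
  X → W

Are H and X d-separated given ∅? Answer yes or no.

Yes — H ⊥ X | ∅.

Bayes-Ball from H | ∅ reaches {M,P,W}.
X ∉ reach(H|∅) ⇒ H ⊥ X | ∅.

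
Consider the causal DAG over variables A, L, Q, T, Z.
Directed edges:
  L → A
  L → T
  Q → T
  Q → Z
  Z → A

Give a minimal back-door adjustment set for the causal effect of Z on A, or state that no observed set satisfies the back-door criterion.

desc(Z)\{Z}={A}; candidates ⊆ {L,Q,T}.
∅: Z⊥A given ∅ in G with Z→· removed — back-door holds.

Z→A: minimal back-door set ∅.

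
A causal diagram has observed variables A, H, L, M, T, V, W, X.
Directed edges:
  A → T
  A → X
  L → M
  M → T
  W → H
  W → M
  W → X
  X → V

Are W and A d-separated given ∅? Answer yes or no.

Yes — W ⊥ A | ∅.

Bayes-Ball from W | ∅ reaches {H,M,T,V,X}.
A ∉ reach(W|∅) ⇒ W ⊥ A | ∅.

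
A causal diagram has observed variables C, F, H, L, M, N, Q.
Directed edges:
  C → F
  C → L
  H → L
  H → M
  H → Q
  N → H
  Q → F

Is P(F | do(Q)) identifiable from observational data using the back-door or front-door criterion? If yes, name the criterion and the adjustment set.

P(F|do(Q)): backdoor, adjust for ∅.

desc(Q)\{Q}={F}; candidates ⊆ {C,H,L,M,N}.
∅: Q⊥F given ∅ in G with Q→· removed — back-door holds.
P(F|do(Q)) = P(F|Q) — no adjustment needed.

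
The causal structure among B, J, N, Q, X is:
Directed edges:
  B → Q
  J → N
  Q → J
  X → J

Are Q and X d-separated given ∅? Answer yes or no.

Yes — Q ⊥ X | ∅.

Bayes-Ball from Q | ∅ reaches {B,J,N}.
X ∉ reach(Q|∅) ⇒ Q ⊥ X | ∅.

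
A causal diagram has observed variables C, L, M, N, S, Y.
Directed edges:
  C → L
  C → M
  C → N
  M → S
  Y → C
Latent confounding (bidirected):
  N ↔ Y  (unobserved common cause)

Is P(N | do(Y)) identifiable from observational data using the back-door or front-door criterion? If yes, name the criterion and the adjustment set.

P(N|do(Y)): frontdoor, adjust for {C}.

desc(Y)\{Y}={C,L,M,N,S}; candidates ⊆ {—}.
Y↔N: latent back-door arc(s) into Y.
size 0: {}; under {} Y still reaches {N} ∋ N.
Y↔N cannot be blocked by any observed set — no back-door set.
{C}: (i) intercepts every directed Y→N path; (ii) no back-door Y→{C}; (iii) {Y} blocks every back-door {C}→N. Front-door holds.
P(N|do(Y)) = Σ_{C} P(C|Y) Σ_{Y'} P(N|C,Y')P(Y').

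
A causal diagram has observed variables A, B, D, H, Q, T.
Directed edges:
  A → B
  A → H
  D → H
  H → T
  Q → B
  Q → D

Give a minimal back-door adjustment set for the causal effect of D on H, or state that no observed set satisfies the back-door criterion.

D→H: minimal back-door set ∅.

desc(D)\{D}={H,T}; candidates ⊆ {A,B,Q}.
∅: D⊥H given ∅ in G with D→· removed — back-door holds.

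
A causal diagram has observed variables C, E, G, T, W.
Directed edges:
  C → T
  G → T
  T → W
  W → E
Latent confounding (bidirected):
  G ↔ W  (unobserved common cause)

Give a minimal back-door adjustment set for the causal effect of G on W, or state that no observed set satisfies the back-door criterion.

desc(G)\{G}={E,T,W}; candidates ⊆ {C}.
G↔W: latent back-door arc(s) into G.
size 0: {}; under {} G still reaches {E,W} ∋ W.
size 1: {C}; under {C} G still reaches {E,W} ∋ W.
G↔W cannot be blocked by any observed set — no back-door set.

G→W: no observed back-door set.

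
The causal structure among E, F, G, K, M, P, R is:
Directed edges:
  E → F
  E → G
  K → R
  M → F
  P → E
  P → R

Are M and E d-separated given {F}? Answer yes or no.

No — M and E are d-connected given {F}.

Bayes-Ball from M | {F} reaches {E,G,P,R}.
E ∈ reach(M|{F}) ⇒ M ⊥̸ E | {F}.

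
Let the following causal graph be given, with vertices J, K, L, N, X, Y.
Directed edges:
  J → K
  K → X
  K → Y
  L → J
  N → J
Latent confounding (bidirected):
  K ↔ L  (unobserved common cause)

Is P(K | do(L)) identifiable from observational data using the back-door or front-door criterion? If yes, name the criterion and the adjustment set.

P(K|do(L)): frontdoor, adjust for {J}.

desc(L)\{L}={J,K,X,Y}; candidates ⊆ {N}.
L↔K: latent back-door arc(s) into L.
size 0: {}; under {} L still reaches {K,X,Y} ∋ K.
size 1: {N}; under {N} L still reaches {K,X,Y} ∋ K.
L↔K cannot be blocked by any observed set — no back-door set.
{J}: (i) intercepts every directed L→K path; (ii) no back-door L→{J}; (iii) {L} blocks every back-door {J}→K. Front-door holds.
P(K|do(L)) = Σ_{J} P(J|L) Σ_{L'} P(K|J,L')P(L').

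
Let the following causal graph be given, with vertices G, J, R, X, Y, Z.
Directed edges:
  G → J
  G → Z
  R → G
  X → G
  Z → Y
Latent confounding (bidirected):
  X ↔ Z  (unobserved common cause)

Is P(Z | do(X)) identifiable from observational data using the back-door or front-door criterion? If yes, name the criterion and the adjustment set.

desc(X)\{X}={G,J,Y,Z}; candidates ⊆ {R}.
X↔Z: latent back-door arc(s) into X.
size 0: {}; under {} X still reaches {Y,Z} ∋ Z.
size 1: {R}; under {R} X still reaches {Y,Z} ∋ Z.
X↔Z cannot be blocked by any observed set — no back-door set.
{G}: (i) intercepts every directed X→Z path; (ii) no back-door X→{G}; (iii) {X} blocks every back-door {G}→Z. Front-door holds.
P(Z|do(X)) = Σ_{G} P(G|X) Σ_{X'} P(Z|G,X')P(X').

P(Z|do(X)): frontdoor, adjust for {G}.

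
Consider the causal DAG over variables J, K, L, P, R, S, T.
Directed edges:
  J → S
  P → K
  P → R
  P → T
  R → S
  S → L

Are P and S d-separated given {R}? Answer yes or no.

Bayes-Ball from P | {R} reaches {K,T}.
S ∉ reach(P|{R}) ⇒ P ⊥ S | {R}.

Yes — P ⊥ S | {R}.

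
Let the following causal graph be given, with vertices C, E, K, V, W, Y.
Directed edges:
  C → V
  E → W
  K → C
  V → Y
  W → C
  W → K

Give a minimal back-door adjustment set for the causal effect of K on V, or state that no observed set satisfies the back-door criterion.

K→V: minimal back-door set {W}.

desc(K)\{K}={C,V,Y}; candidates ⊆ {E,W}.
size 0: {}; under {} K still reaches {C,E,V,W,Y} ∋ V.
{W}: K⊥V given {W} in G with K→· removed — back-door holds.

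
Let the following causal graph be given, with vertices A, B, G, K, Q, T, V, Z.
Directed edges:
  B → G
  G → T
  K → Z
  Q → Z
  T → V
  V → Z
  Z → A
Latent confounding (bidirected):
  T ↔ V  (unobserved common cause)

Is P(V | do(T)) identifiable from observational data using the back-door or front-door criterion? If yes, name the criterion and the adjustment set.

desc(T)\{T}={A,V,Z}; candidates ⊆ {B,G,K,Q}.
T↔V: latent back-door arc(s) into T.
size 0: {}; under {} T still reaches {A,B,G,V,Z} ∋ V.
size 1: {B}, {G}, {K} …(+1); under {B} T still reaches {A,G,V,Z} ∋ V.
size 2: {B,G}, {B,K}, {B,Q} …(+3); under {B,G} T still reaches {A,V,Z} ∋ V.
T↔V cannot be blocked by any observed set — no back-door set.
No mediator lies on a directed T→…→V path.
Neither criterion identifies P(V|do(T)) in this graph.

P(V|do(T)): not identifiable (no BD/FD set).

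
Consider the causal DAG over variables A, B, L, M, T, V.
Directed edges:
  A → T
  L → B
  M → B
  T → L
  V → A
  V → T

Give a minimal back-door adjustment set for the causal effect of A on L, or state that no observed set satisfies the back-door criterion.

desc(A)\{A}={B,L,T}; candidates ⊆ {M,V}.
size 0: {}; under {} A still reaches {B,L,T,V} ∋ L.
{V}: A⊥L given {V} in G with A→· removed — back-door holds.

A→L: minimal back-door set {V}.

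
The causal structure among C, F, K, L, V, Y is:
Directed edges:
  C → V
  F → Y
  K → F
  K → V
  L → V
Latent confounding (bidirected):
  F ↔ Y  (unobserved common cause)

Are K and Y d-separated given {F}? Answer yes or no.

No — K and Y are d-connected given {F}.

Bayes-Ball from K | {F} reaches {V,Y}.
Y ∈ reach(K|{F}) ⇒ K ⊥̸ Y | {F}.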